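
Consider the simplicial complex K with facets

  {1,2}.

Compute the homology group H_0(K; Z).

H_0 ≅ Z.

Fix the vertex order 1 < 2 and write every simplex with vertices in increasing order. Then dim K = 1 and the simplices of K are:

  0-simplices (2): [1], [2]
  1-simplices (1): [1,2]

so the chain groups are C_0 ≅ Z^2, C_1 ≅ Z^1.

The boundary map ∂_1: C_1 → C_0 sends each edge [p,q] (with p < q) to q − p.
This gives a 2×1 integer matrix of rank 1; reducing to Smith normal form yields diagonal entries (1).

Reading off H_k = ker ∂_k / im ∂_{k+1}:

  H_0: rank C_0 − rank ∂_1 = 2 − 1 = 1, and the invariant factors of ∂_1 are all 1, so H_0 ≅ Z.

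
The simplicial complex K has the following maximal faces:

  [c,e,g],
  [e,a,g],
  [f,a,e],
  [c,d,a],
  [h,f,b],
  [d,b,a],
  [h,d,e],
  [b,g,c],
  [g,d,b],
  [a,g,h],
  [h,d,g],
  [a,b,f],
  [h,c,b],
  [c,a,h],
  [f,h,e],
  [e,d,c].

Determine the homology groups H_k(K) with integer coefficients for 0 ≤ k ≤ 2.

H_0 ≅ Z,  H_1 ≅ Z^2,  H_2 ≅ Z.

Take the total order a < b < c < d < e < f < g < h on the vertex set. Then K (dimension 2) consists of the simplices:

  0-simplices (8): a, b, c, d, e, f, g, h
  1-simplices (24): ab, ac, ad, ae, af, ag, ah, bc, bd, bf, bg, bh, cd, ce, cg, ch, de, dg, dh, ef, eg, eh, fh, gh
  2-simplices (16): abd, abf, acd, ach, aef, aeg, agh, bcg, bch, bdg, bfh, cde, ceg, deh, dgh, efh

giving chain groups C_0 ≅ Z^8, C_1 ≅ Z^24, C_2 ≅ Z^16.

Boundary ∂_1: C_1 → C_0 sends each edge [p,q] (with p < q) to q − p.
This gives a 8×24 integer matrix of rank 7; reducing to Smith normal form yields diagonal entries (1,1,1,1,1,1,1).

Boundary ∂_2: C_2 → C_1 acts by ∂[p,q,r] = [q,r] − [p,r] + [p,q]. For instance
  ∂agh = gh − ah + ag,
  ∂bfh = fh − bh + bf.
As a 24×16 matrix over Z this has rank 15, with invariant factors (1,1,1,1,1,1,1,1,1,1,1,1,1,1,1).

Reading off H_k = ker ∂_k / im ∂_{k+1}:

  H_0: rank C_0 − rank ∂_1 = 8 − 7 = 1, and the invariant factors of ∂_1 are all 1, so H_0 ≅ Z.
  H_1: rank ker ∂_1 − rank ∂_2 = (24 − 7) − 15 = 2, and the invariant factors of ∂_2 are all 1, so H_1 ≅ Z^2.
  H_2: rank ker ∂_2 − rank ∂_3 = (16 − 15) − 0 = 1, and there is no ∂_3, so H_2 ≅ Z.

As a check, the Euler characteristic is 8 − 24 + 16 = 0, which agrees with 1 − 2 + 1 = 0.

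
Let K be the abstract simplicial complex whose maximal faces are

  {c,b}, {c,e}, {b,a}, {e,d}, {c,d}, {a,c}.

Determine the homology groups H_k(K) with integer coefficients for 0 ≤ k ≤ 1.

H_0 = Z,  H_1 = Z^2.

Fix the vertex order a < b < c < d < e and write every simplex with vertices in increasing order. Then dim K = 1 and the simplices of K are:

  0-simplices (5): a, b, c, d, e
  1-simplices (6): ab, ac, bc, cd, ce, de

so the chain groups are C_0 ≅ Z^5, C_1 ≅ Z^6.

Boundary ∂_1: C_1 → C_0 is given by ∂[p,q] = [q] − [p]. For instance
  ∂bc = c − b.
The 5×6 boundary matrix has rank 4 and Smith normal form diag(1,1,1,1).

Now H_k = ker ∂_k / im ∂_{k+1}, so:

  H_0: rank C_0 − rank ∂_1 = 5 − 4 = 1, and the invariant factors of ∂_1 are all 1, so H_0 = Z.
  H_1: rank ker ∂_1 − rank ∂_2 = (6 − 4) − 0 = 2, and there is no ∂_2, so H_1 = Z^2.

As a check, the Euler characteristic is 5 − 6 = -1, which agrees with 1 − 2 = -1.
(K is a triangulation of a wedge of 2 circles.)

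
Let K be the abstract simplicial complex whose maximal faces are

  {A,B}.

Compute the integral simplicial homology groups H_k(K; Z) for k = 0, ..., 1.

Take the total order A < B on the vertex set. Then K (dimension 1) consists of the simplices:

  0-simplices (2): A, B
  1-simplices (1): AB

giving chain groups C_0 ≅ Z^2, C_1 ≅ Z^1.

Boundary ∂_1: C_1 → C_0 maps an edge to its endpoints' difference, ∂[p,q] = q − p. For instance
  ∂AB = B − A.
As a 2×1 matrix over Z this has rank 1, with invariant factors (1).

Reading off H_k = ker ∂_k / im ∂_{k+1}:

  H_0: rank C_0 − rank ∂_1 = 2 − 1 = 1, and the invariant factors of ∂_1 are all 1, so H_0 = Z.
  H_1: rank ker ∂_1 − rank ∂_2 = (1 − 1) − 0 = 0, and there is no ∂_2, so H_1 = 0.

As a check, the Euler characteristic is 2 − 1 = 1, which agrees with 1 − 0 = 1.

H_0 ≅ Z,  H_1 = 0.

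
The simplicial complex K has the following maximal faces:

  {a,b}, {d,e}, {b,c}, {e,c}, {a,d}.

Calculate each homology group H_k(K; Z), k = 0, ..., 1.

H_0 = Z,  H_1 = Z.

Fix the vertex order a < b < c < d < e and write every simplex with vertices in increasing order. Then dim K = 1 and the simplices of K are:

  0-simplices (5): a, b, c, d, e
  1-simplices (5): ab, ad, bc, ce, de

so the chain groups are C_0 ≅ Z^5, C_1 ≅ Z^5.

Boundary ∂_1: C_1 → C_0 sends each edge [p,q] (with p < q) to q − p.
The 5×5 boundary matrix has rank 4 and Smith normal form diag(1,1,1,1).

Reading off H_k = ker ∂_k / im ∂_{k+1}:

  H_0: rank C_0 − rank ∂_1 = 5 − 4 = 1, and the invariant factors of ∂_1 are all 1, so H_0 ≅ Z.
  H_1: rank ker ∂_1 − rank ∂_2 = (5 − 4) − 0 = 1, and there is no ∂_2, so H_1 ≅ Z.

(K is a triangulation of the circle S^1.)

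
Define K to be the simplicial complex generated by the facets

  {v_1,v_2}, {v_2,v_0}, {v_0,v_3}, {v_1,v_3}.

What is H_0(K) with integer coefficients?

Take the total order v_0 < v_1 < v_2 < v_3 on the vertex set. Then K (dimension 1) consists of the simplices:

  0-simplices (4): [v_0], [v_1], [v_2], [v_3]
  1-simplices (4): [v_0,v_2], [v_0,v_3], [v_1,v_2], [v_1,v_3]

so the chain groups are C_0 ≅ Z^4, C_1 ≅ Z^4.

∂_1: C_1 → C_0 maps an edge to its endpoints' difference, ∂[p,q] = q − p. For instance
  ∂[v_0,v_3] = [v_3] − [v_0].
The resulting 4×4 matrix has rank 3, and its Smith normal form has invariant factors (1,1,1).

Now H_k = ker ∂_k / im ∂_{k+1}, so:

  H_0: rank C_0 − rank ∂_1 = 4 − 3 = 1, and the invariant factors of ∂_1 are all 1, so H_0 ≅ Z.

(K is a triangulation of the circle S^1.)

H_0 = Z.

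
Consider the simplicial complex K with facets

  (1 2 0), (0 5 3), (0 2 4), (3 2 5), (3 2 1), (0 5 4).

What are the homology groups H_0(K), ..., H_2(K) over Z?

Order the vertices as 0 < 1 < 2 < 3 < 4 < 5. Listing each simplex with vertices in this order, K has dimension 2 with simplices:

  0-simplices (6): [0], [1], [2], [3], [4], [5]
  1-simplices (12): [0,1], [0,2], [0,3], [0,4], [0,5], [1,2], [1,3], [2,3], [2,4], [2,5], [3,5], [4,5]
  2-simplices (6): [0,1,2], [0,2,4], [0,3,5], [0,4,5], [1,2,3], [2,3,5]

Hence C_0 ≅ Z^6, C_1 ≅ Z^12, C_2 ≅ Z^6.

Boundary ∂_1: C_1 → C_0 sends each edge [p,q] (with p < q) to q − p. For instance
  ∂[0,1] = [1] − [0].
The 6×12 boundary matrix has rank 5 and Smith normal form diag(1,1,1,1,1).

The boundary map ∂_2: C_2 → C_1 sends each 2-simplex [p,q,r] to [q,r] − [p,r] + [p,q]. For instance
  ∂[2,3,5] = [3,5] − [2,5] + [2,3],
  ∂[0,4,5] = [4,5] − [0,5] + [0,4].
The resulting 12×6 matrix has rank 6, and its Smith normal form has invariant factors (1,1,1,1,1,1).

Now H_k = ker ∂_k / im ∂_{k+1}, so:

  H_0: rank C_0 − rank ∂_1 = 6 − 5 = 1, and the invariant factors of ∂_1 are all 1, so H_0 ≅ Z.
  H_1: rank ker ∂_1 − rank ∂_2 = (12 − 5) − 6 = 1, and the invariant factors of ∂_2 are all 1, so H_1 ≅ Z.
  H_2: rank ker ∂_2 − rank ∂_3 = (6 − 6) − 0 = 0, and there is no ∂_3, so H_2 ≅ 0.

As a check, the Euler characteristic is 6 − 12 + 6 = 0, which agrees with 1 − 1 + 0 = 0.
(K is a triangulation of the cylinder S^1 x I.)

H_0 = Z,  H_1 = Z,  H_2 = 0.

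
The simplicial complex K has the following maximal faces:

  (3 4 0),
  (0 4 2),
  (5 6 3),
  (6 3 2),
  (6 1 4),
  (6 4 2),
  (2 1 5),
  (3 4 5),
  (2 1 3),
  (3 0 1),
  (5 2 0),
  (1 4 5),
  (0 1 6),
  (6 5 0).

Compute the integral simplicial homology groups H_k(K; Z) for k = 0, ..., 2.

H_0 = Z,  H_1 = Z^2,  H_2 = Z.

Take the total order 0 < 1 < 2 < 3 < 4 < 5 < 6 on the vertex set. Then K (dimension 2) consists of the simplices:

  0-simplices (7): [0], [1], [2], [3], [4], [5], [6]
  1-simplices (21): [0,1], [0,2], [0,3], [0,4], [0,5], [0,6], [1,2], [1,3], [1,4], [1,5], [1,6], [2,3], [2,4], [2,5], [2,6], [3,4], [3,5], [3,6], [4,5], [4,6], [5,6]
  2-simplices (14): [0,1,3], [0,1,6], [0,2,4], [0,2,5], [0,3,4], [0,5,6], [1,2,3], [1,2,5], [1,4,5], [1,4,6], [2,3,6], [2,4,6], [3,4,5], [3,5,6]

so the chain groups are C_0 ≅ Z^7, C_1 ≅ Z^21, C_2 ≅ Z^14.

The boundary map ∂_1: C_1 → C_0 sends each edge [p,q] (with p < q) to q − p. For instance
  ∂[3,4] = [4] − [3].
This gives a 7×21 integer matrix of rank 6; reducing to Smith normal form yields diagonal entries (1,1,1,1,1,1).

Boundary ∂_2: C_2 → C_1 acts by ∂[p,q,r] = [q,r] − [p,r] + [p,q]. For instance
  ∂[0,1,6] = [1,6] − [0,6] + [0,1],
  ∂[2,3,6] = [3,6] − [2,6] + [2,3].
The resulting 21×14 matrix has rank 13, and its Smith normal form has invariant factors (1,1,1,1,1,1,1,1,1,1,1,1,1).

Reading off H_k = ker ∂_k / im ∂_{k+1}:

  H_0: rank C_0 − rank ∂_1 = 7 − 6 = 1, and the invariant factors of ∂_1 are all 1, so H_0 = Z.
  H_1: rank ker ∂_1 − rank ∂_2 = (21 − 6) − 13 = 2, and the invariant factors of ∂_2 are all 1, so H_1 = Z^2.
  H_2: rank ker ∂_2 − rank ∂_3 = (14 − 13) − 0 = 1, and there is no ∂_3, so H_2 = Z.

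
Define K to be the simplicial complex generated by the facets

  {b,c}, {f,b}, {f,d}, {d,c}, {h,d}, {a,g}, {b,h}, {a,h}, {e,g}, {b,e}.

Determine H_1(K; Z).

H_1 ≅ Z^3.

We work with the vertex ordering a < b < c < d < e < f < g < h. The simplices of K, each written with vertices in increasing order, are:

  0-simplices (8): a, b, c, d, e, f, g, h
  1-simplices (10): ag, ah, bc, be, bf, bh, cd, df, dh, eg

giving chain groups C_0 ≅ Z^8, C_1 ≅ Z^10.

∂_1: C_1 → C_0 is given by ∂[p,q] = [q] − [p].
As a 8×10 matrix over Z this has rank 7, with invariant factors (1,1,1,1,1,1,1).

From H_k ≅ ker(∂_k) / im(∂_{k+1}) we obtain:

  H_1: rank ker ∂_1 − rank ∂_2 = (10 − 7) − 0 = 3, and there is no ∂_2, so H_1 ≅ Z^3.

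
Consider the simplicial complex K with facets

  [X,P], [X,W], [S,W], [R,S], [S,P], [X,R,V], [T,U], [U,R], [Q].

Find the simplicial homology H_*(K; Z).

Order the vertices as P < Q < R < S < T < U < V < W < X. Listing each simplex with vertices in this order, K has dimension 2 with simplices:

  0-simplices (9): P, Q, R, S, T, U, V, W, X
  1-simplices (10): PS, PX, RS, RU, RV, RX, SW, TU, VX, WX
  2-simplices (1): RVX

so the chain groups are C_0 ≅ Z^9, C_1 ≅ Z^10, C_2 ≅ Z^1.

∂_1: C_1 → C_0 sends each edge [p,q] (with p < q) to q − p.
The resulting 9×10 matrix has rank 7, and its Smith normal form has invariant factors (1,1,1,1,1,1,1).

The boundary map ∂_2: C_2 → C_1 sends each 2-simplex [p,q,r] to [q,r] − [p,r] + [p,q]. For instance
  ∂RVX = VX − RX + RV.
This gives a 10×1 integer matrix of rank 1; reducing to Smith normal form yields diagonal entries (1).

Reading off H_k = ker ∂_k / im ∂_{k+1}:

  H_0: rank C_0 − rank ∂_1 = 9 − 7 = 2, and the invariant factors of ∂_1 are all 1, so H_0 ≅ Z^2.
  H_1: rank ker ∂_1 − rank ∂_2 = (10 − 7) − 1 = 2, and the invariant factors of ∂_2 are all 1, so H_1 ≅ Z^2.
  H_2: rank ker ∂_2 − rank ∂_3 = (1 − 1) − 0 = 0, and there is no ∂_3, so H_2 ≅ 0.

As a check, the Euler characteristic is 9 − 10 + 1 = 0, which agrees with 2 − 2 + 0 = 0.

H_0 ≅ Z^2,  H_1 ≅ Z^2,  H_2 = 0.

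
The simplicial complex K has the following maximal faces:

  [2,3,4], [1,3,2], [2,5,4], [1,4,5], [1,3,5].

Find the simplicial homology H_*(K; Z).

We work with the vertex ordering 1 < 2 < 3 < 4 < 5. The simplices of K, each written with vertices in increasing order, are:

  0-simplices (5): [1], [2], [3], [4], [5]
  1-simplices (10): [1,2], [1,3], [1,4], [1,5], [2,3], [2,4], [2,5], [3,4], [3,5], [4,5]
  2-simplices (5): [1,2,3], [1,3,5], [1,4,5], [2,3,4], [2,4,5]

so the chain groups are C_0 ≅ Z^5, C_1 ≅ Z^10, C_2 ≅ Z^5.

Boundary ∂_1: C_1 → C_0 sends each edge [p,q] (with p < q) to q − p.
The resulting 5×10 matrix has rank 4, and its Smith normal form has invariant factors (1,1,1,1).

The boundary map ∂_2: C_2 → C_1 sends each 2-simplex [p,q,r] to [q,r] − [p,r] + [p,q]. For instance
  ∂[1,2,3] = [2,3] − [1,3] + [1,2],
  ∂[1,4,5] = [4,5] − [1,5] + [1,4].
The 10×5 boundary matrix has rank 5 and Smith normal form diag(1,1,1,1,1).

Computing H_k = (kernel of ∂_k) / (image of ∂_{k+1}):

  H_0: rank C_0 − rank ∂_1 = 5 − 4 = 1, and the invariant factors of ∂_1 are all 1, so H_0 ≅ Z.
  H_1: rank ker ∂_1 − rank ∂_2 = (10 − 4) − 5 = 1, and the invariant factors of ∂_2 are all 1, so H_1 ≅ Z.
  H_2: rank ker ∂_2 − rank ∂_3 = (5 − 5) − 0 = 0, and there is no ∂_3, so H_2 ≅ 0.

H_0 ≅ Z,  H_1 ≅ Z,  H_2 = 0.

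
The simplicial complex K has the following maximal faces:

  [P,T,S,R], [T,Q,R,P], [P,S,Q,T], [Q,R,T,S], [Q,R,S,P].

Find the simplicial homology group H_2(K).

We work with the vertex ordering P < Q < R < S < T. The simplices of K, each written with vertices in increasing order, are:

  0-simplices (5): P, Q, R, S, T
  1-simplices (10): PQ, PR, PS, PT, QR, QS, QT, RS, RT, ST
  2-simplices (10): PQR, PQS, PQT, PRS, PRT, PST, QRS, QRT, QST, RST
  3-simplices (5): PQRS, PQRT, PQST, PRST, QRST

so the chain groups are C_0 ≅ Z^5, C_1 ≅ Z^10, C_2 ≅ Z^10, C_3 ≅ Z^5.

∂_1: C_1 → C_0 maps an edge to its endpoints' difference, ∂[p,q] = q − p. For instance
  ∂QS = S − Q.
This gives a 5×10 integer matrix of rank 4; reducing to Smith normal form yields diagonal entries (1,1,1,1).

The boundary map ∂_2: C_2 → C_1 sends each 2-simplex [p,q,r] to [q,r] − [p,r] + [p,q]. For instance
  ∂PRS = RS − PS + PR,
  ∂PRT = RT − PT + PR.
As a 10×10 matrix over Z this has rank 6, with invariant factors (1,1,1,1,1,1).

The boundary map ∂_3: C_3 → C_2 sends each 3-simplex σ to the alternating sum Σ_i (−1)^i (σ with its i-th vertex removed). For instance
  ∂PQRS = QRS − PRS + PQS − PQR,
  ∂PQST = QST − PST + PQT − PQS.
As a 10×5 matrix over Z this has rank 4, with invariant factors (1,1,1,1).

Now H_k = ker ∂_k / im ∂_{k+1}, so:

  H_2: rank ker ∂_2 − rank ∂_3 = (10 − 6) − 4 = 0, and the invariant factors of ∂_3 are all 1, so H_2 ≅ 0.

(K is a triangulation of the 3-sphere S^3.)

H_2 = 0.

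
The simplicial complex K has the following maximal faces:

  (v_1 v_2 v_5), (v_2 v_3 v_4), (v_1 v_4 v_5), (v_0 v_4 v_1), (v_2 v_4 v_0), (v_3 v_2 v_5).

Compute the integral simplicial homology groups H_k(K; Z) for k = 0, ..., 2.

Fix the vertex order v_0 < v_1 < v_2 < v_3 < v_4 < v_5 and write every simplex with vertices in increasing order. Then dim K = 2 and the simplices of K are:

  0-simplices (6): [v_0], [v_1], [v_2], [v_3], [v_4], [v_5]
  1-simplices (12): [v_0,v_1], [v_0,v_2], [v_0,v_4], [v_1,v_2], [v_1,v_4], [v_1,v_5], [v_2,v_3], [v_2,v_4], [v_2,v_5], [v_3,v_4], [v_3,v_5], [v_4,v_5]
  2-simplices (6): [v_0,v_1,v_4], [v_0,v_2,v_4], [v_1,v_2,v_5], [v_1,v_4,v_5], [v_2,v_3,v_4], [v_2,v_3,v_5]

so the chain groups are C_0 ≅ Z^6, C_1 ≅ Z^12, C_2 ≅ Z^6.

The boundary map ∂_1: C_1 → C_0 maps an edge to its endpoints' difference, ∂[p,q] = q − p. For instance
  ∂[v_0,v_4] = [v_4] − [v_0].
The resulting 6×12 matrix has rank 5, and its Smith normal form has invariant factors (1,1,1,1,1).

The boundary map ∂_2: C_2 → C_1 acts by ∂[p,q,r] = [q,r] − [p,r] + [p,q]. For instance
  ∂[v_1,v_2,v_5] = [v_2,v_5] − [v_1,v_5] + [v_1,v_2],
  ∂[v_0,v_1,v_4] = [v_1,v_4] − [v_0,v_4] + [v_0,v_1].
This gives a 12×6 integer matrix of rank 6; reducing to Smith normal form yields diagonal entries (1,1,1,1,1,1).

From H_k ≅ ker(∂_k) / im(∂_{k+1}) we obtain:

  H_0: rank C_0 − rank ∂_1 = 6 − 5 = 1, and the invariant factors of ∂_1 are all 1, so H_0 ≅ Z.
  H_1: rank ker ∂_1 − rank ∂_2 = (12 − 5) − 6 = 1, and the invariant factors of ∂_2 are all 1, so H_1 ≅ Z.
  H_2: rank ker ∂_2 − rank ∂_3 = (6 − 6) − 0 = 0, and there is no ∂_3, so H_2 ≅ 0.

H_0 = Z,  H_1 = Z,  H_2 = 0.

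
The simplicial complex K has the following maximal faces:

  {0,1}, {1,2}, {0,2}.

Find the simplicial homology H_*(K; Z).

We work with the vertex ordering 0 < 1 < 2. The simplices of K, each written with vertices in increasing order, are:

  0-simplices (3): [0], [1], [2]
  1-simplices (3): [0,1], [0,2], [1,2]

Hence C_0 ≅ Z^3, C_1 ≅ Z^3.

∂_1: C_1 → C_0 maps an edge to its endpoints' difference, ∂[p,q] = q − p.
The 3×3 boundary matrix has rank 2 and Smith normal form diag(1,1).

Now H_k = ker ∂_k / im ∂_{k+1}, so:

  H_0: rank C_0 − rank ∂_1 = 3 − 2 = 1, and the invariant factors of ∂_1 are all 1, so H_0 ≅ Z.
  H_1: rank ker ∂_1 − rank ∂_2 = (3 − 2) − 0 = 1, and there is no ∂_2, so H_1 ≅ Z.

As a check, the Euler characteristic is 3 − 3 = 0, which agrees with 1 − 1 = 0.

H_0 = Z,  H_1 = Z.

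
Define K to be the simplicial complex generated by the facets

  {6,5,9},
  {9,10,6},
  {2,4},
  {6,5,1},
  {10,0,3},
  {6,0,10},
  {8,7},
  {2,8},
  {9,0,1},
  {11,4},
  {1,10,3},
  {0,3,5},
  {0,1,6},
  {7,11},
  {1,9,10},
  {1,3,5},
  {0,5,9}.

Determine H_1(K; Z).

Take the total order 0 < 1 < 2 < 3 < 4 < 5 < 6 < 7 < 8 < 9 < 10 < 11 on the vertex set. Then K (dimension 2) consists of the simplices:

  0-simplices (12): [0], [1], [2], [3], [4], [5], [6], [7], [8], [9], [10], [11]
  1-simplices (23): (23 of them)
  2-simplices (12): [0,1,6], [0,1,9], [0,3,5], [0,3,10], [0,5,9], [0,6,10], [1,3,5], [1,3,10], [1,5,6], [1,9,10], [5,6,9], [6,9,10]

Hence C_0 ≅ Z^12, C_1 ≅ Z^23, C_2 ≅ Z^12.

The boundary map ∂_1: C_1 → C_0 maps an edge to its endpoints' difference, ∂[p,q] = q − p. For instance
  ∂[0,1] = [1] − [0].
This gives a 12×23 integer matrix of rank 10; reducing to Smith normal form yields diagonal entries (1,1,1,1,1,1,1,1,1,1).

Boundary ∂_2: C_2 → C_1 sends each 2-simplex [p,q,r] to [q,r] − [p,r] + [p,q]. For instance
  ∂[0,3,10] = [3,10] − [0,10] + [0,3],
  ∂[0,1,6] = [1,6] − [0,6] + [0,1].
The 23×12 boundary matrix has rank 12 and Smith normal form diag(1,1,1,1,1,1,1,1,1,1,1,2).

Now H_k = ker ∂_k / im ∂_{k+1}, so:

  H_1: rank ker ∂_1 − rank ∂_2 = (23 − 10) − 12 = 1, and ∂_2 has invariant factor 2 > 1, so H_1 = Z ⊕ Z_2.

(K is a triangulation of the disjoint union of the real projective plane RP^2 and the circle S^1.)

H_1 ≅ Z ⊕ Z_2.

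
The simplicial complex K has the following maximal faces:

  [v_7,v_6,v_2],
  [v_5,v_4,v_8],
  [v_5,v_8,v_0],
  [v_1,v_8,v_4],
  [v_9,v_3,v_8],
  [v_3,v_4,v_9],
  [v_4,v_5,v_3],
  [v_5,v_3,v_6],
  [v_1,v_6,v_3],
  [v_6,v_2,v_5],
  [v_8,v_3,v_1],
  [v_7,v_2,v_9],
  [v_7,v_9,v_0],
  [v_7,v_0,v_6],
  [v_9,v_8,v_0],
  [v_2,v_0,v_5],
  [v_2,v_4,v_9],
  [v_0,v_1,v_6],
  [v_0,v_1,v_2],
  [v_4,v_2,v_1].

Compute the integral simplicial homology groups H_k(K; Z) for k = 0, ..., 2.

H_0 ≅ Z,  H_1 ≅ Z ⊕ Z/2,  H_2 = 0.

Fix the vertex order v_0 < v_1 < v_2 < v_3 < v_4 < v_5 < v_6 < v_7 < v_8 < v_9 and write every simplex with vertices in increasing order. Then dim K = 2 and the simplices of K are:

  0-simplices (10): [v_0], [v_1], [v_2], [v_3], [v_4], [v_5], [v_6], [v_7], [v_8], [v_9]
  1-simplices (30): (30 of them)
  2-simplices (20): (20 of them)

so the chain groups are C_0 ≅ Z^10, C_1 ≅ Z^30, C_2 ≅ Z^20.

Boundary ∂_1: C_1 → C_0 sends each edge [p,q] (with p < q) to q − p.
As a 10×30 matrix over Z this has rank 9, with invariant factors (1,1,1,1,1,1,1,1,1).

Boundary ∂_2: C_2 → C_1 acts by ∂[p,q,r] = [q,r] − [p,r] + [p,q]. For instance
  ∂[v_3,v_5,v_6] = [v_5,v_6] − [v_3,v_6] + [v_3,v_5],
  ∂[v_1,v_4,v_8] = [v_4,v_8] − [v_1,v_8] + [v_1,v_4].
The resulting 30×20 matrix has rank 20, and its Smith normal form has invariant factors (1,1,1,1,1,1,1,1,1,1,1,1,1,1,1,1,1,1,1,2).

Now H_k = ker ∂_k / im ∂_{k+1}, so:

  H_0: rank C_0 − rank ∂_1 = 10 − 9 = 1, and the invariant factors of ∂_1 are all 1, so H_0 = Z.
  H_1: rank ker ∂_1 − rank ∂_2 = (30 − 9) − 20 = 1, and ∂_2 has invariant factor 2 > 1, so H_1 = Z ⊕ Z/2.
  H_2: rank ker ∂_2 − rank ∂_3 = (20 − 20) − 0 = 0, and there is no ∂_3, so H_2 = 0.

(K is a triangulation of the Klein bottle.)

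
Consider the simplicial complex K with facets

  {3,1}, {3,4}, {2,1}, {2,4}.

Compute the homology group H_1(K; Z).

H_1 ≅ Z.

We work with the vertex ordering 1 < 2 < 3 < 4. The simplices of K, each written with vertices in increasing order, are:

  0-simplices (4): [1], [2], [3], [4]
  1-simplices (4): [1,2], [1,3], [2,4], [3,4]

giving chain groups C_0 ≅ Z^4, C_1 ≅ Z^4.

Boundary ∂_1: C_1 → C_0 maps an edge to its endpoints' difference, ∂[p,q] = q − p.
This gives a 4×4 integer matrix of rank 3; reducing to Smith normal form yields diagonal entries (1,1,1).

Reading off H_k = ker ∂_k / im ∂_{k+1}:

  H_1: rank ker ∂_1 − rank ∂_2 = (4 − 3) − 0 = 1, and there is no ∂_2, so H_1 ≅ Z.

(K is a triangulation of the circle S^1.)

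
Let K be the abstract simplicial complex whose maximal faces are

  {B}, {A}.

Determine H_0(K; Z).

H_0 = Z^2.

Order the vertices as A < B. Listing each simplex with vertices in this order, K has dimension 0 with simplices:

  0-simplices (2): A, B

Hence C_0 ≅ Z^2.

Computing H_k = (kernel of ∂_k) / (image of ∂_{k+1}):

  H_0: rank C_0 − rank ∂_1 = 2 − 0 = 2, and there is no ∂_1, so H_0 ≅ Z^2.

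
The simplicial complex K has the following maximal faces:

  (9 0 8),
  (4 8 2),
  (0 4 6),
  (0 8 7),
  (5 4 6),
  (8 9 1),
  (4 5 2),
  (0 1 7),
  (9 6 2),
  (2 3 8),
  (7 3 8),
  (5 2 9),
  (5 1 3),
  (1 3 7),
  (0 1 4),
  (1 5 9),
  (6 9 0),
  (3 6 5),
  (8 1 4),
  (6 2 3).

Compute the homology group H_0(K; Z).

H_0 = Z.

K has 10 vertices, 30 edges, 20 triangles.
rank ∂_0 = 0, rank ∂_1 = 9 ⇒ b_0 = 10 − 0 − 9 = 1; all invariant factors of ∂_1 are 1 so no torsion. So H_0 = Z.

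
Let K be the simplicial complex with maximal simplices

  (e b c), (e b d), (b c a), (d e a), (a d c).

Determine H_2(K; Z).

H_2 ≅ 0.

We work with the vertex ordering a < b < c < d < e. The simplices of K, each written with vertices in increasing order, are:

  0-simplices (5): a, b, c, d, e
  1-simplices (10): ab, ac, ad, ae, bc, bd, be, cd, ce, de
  2-simplices (5): abc, acd, ade, bce, bde

giving chain groups C_0 ≅ Z^5, C_1 ≅ Z^10, C_2 ≅ Z^5.

The boundary map ∂_1: C_1 → C_0 maps an edge to its endpoints' difference, ∂[p,q] = q − p.
The 5×10 boundary matrix has rank 4 and Smith normal form diag(1,1,1,1).

The boundary map ∂_2: C_2 → C_1 acts by ∂[p,q,r] = [q,r] − [p,r] + [p,q]. For instance
  ∂ade = de − ae + ad,
  ∂acd = cd − ad + ac.
This gives a 10×5 integer matrix of rank 5; reducing to Smith normal form yields diagonal entries (1,1,1,1,1).

Now H_k = ker ∂_k / im ∂_{k+1}, so:

  H_2: rank ker ∂_2 − rank ∂_3 = (5 − 5) − 0 = 0, and there is no ∂_3, so H_2 = 0.

(K is a triangulation of the Möbius band.)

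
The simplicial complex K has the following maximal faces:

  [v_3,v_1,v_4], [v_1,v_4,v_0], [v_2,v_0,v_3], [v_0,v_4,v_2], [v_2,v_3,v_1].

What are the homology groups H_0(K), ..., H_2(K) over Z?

H_0 ≅ Z,  H_1 ≅ Z,  H_2 = 0.

Take the total order v_0 < v_1 < v_2 < v_3 < v_4 on the vertex set. Then K (dimension 2) consists of the simplices:

  0-simplices (5): [v_0], [v_1], [v_2], [v_3], [v_4]
  1-simplices (10): [v_0,v_1], [v_0,v_2], [v_0,v_3], [v_0,v_4], [v_1,v_2], [v_1,v_3], [v_1,v_4], [v_2,v_3], [v_2,v_4], [v_3,v_4]
  2-simplices (5): [v_0,v_1,v_4], [v_0,v_2,v_3], [v_0,v_2,v_4], [v_1,v_2,v_3], [v_1,v_3,v_4]

giving chain groups C_0 ≅ Z^5, C_1 ≅ Z^10, C_2 ≅ Z^5.

The boundary map ∂_1: C_1 → C_0 sends each edge [p,q] (with p < q) to q − p. For instance
  ∂[v_0,v_2] = [v_2] − [v_0].
This gives a 5×10 integer matrix of rank 4; reducing to Smith normal form yields diagonal entries (1,1,1,1).

Boundary ∂_2: C_2 → C_1 acts by ∂[p,q,r] = [q,r] − [p,r] + [p,q]. For instance
  ∂[v_0,v_2,v_3] = [v_2,v_3] − [v_0,v_3] + [v_0,v_2],
  ∂[v_1,v_2,v_3] = [v_2,v_3] − [v_1,v_3] + [v_1,v_2].
As a 10×5 matrix over Z this has rank 5, with invariant factors (1,1,1,1,1).

Reading off H_k = ker ∂_k / im ∂_{k+1}:

  H_0: rank C_0 − rank ∂_1 = 5 − 4 = 1, and the invariant factors of ∂_1 are all 1, so H_0 ≅ Z.
  H_1: rank ker ∂_1 − rank ∂_2 = (10 − 4) − 5 = 1, and the invariant factors of ∂_2 are all 1, so H_1 ≅ Z.
  H_2: rank ker ∂_2 − rank ∂_3 = (5 − 5) − 0 = 0, and there is no ∂_3, so H_2 ≅ 0.

As a check, the Euler characteristic is 5 − 10 + 5 = 0, which agrees with 1 − 1 + 0 = 0.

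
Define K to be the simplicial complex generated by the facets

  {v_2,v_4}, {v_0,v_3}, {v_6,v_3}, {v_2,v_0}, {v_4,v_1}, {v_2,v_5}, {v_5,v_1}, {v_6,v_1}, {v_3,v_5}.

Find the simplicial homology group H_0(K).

Order the vertices as v_0 < v_1 < v_2 < v_3 < v_4 < v_5 < v_6. Listing each simplex with vertices in this order, K has dimension 1 with simplices:

  0-simplices (7): [v_0], [v_1], [v_2], [v_3], [v_4], [v_5], [v_6]
  1-simplices (9): [v_0,v_2], [v_0,v_3], [v_1,v_4], [v_1,v_5], [v_1,v_6], [v_2,v_4], [v_2,v_5], [v_3,v_5], [v_3,v_6]

Hence C_0 ≅ Z^7, C_1 ≅ Z^9.

∂_1: C_1 → C_0 maps an edge to its endpoints' difference, ∂[p,q] = q − p. For instance
  ∂[v_1,v_4] = [v_4] − [v_1].
As a 7×9 matrix over Z this has rank 6, with invariant factors (1,1,1,1,1,1).

Computing H_k = (kernel of ∂_k) / (image of ∂_{k+1}):

  H_0: rank C_0 − rank ∂_1 = 7 − 6 = 1, and the invariant factors of ∂_1 are all 1, so H_0 ≅ Z.

H_0 = Z.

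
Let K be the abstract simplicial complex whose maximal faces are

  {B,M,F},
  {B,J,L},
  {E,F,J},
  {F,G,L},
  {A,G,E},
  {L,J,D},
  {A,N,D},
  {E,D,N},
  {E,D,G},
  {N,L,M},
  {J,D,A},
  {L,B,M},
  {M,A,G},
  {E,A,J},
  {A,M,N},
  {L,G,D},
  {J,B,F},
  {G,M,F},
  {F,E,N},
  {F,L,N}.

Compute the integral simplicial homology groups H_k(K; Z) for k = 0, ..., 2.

Order the vertices as A < B < D < E < F < G < J < L < M < N. Listing each simplex with vertices in this order, K has dimension 2 with simplices:

  0-simplices (10): A, B, D, E, F, G, J, L, M, N
  1-simplices (30): AD, AE, AG, AJ, AM, AN, BF, BJ, BL, BM, DE, DG, DJ, DL, DN, EF, EG, EJ, EN, FG, FJ, FL, FM, FN, GL, GM, JL, LM, LN, MN
  2-simplices (20): ADJ, ADN, AEG, AEJ, AGM, AMN, BFJ, BFM, BJL, BLM, DEG, DEN, DGL, DJL, EFJ, EFN, FGL, FGM, FLN, LMN

Hence C_0 ≅ Z^10, C_1 ≅ Z^30, C_2 ≅ Z^20.

The boundary map ∂_1: C_1 → C_0 sends each edge [p,q] (with p < q) to q − p. For instance
  ∂MN = N − M.
The resulting 10×30 matrix has rank 9, and its Smith normal form has invariant factors (1,1,1,1,1,1,1,1,1).

Boundary ∂_2: C_2 → C_1 acts by ∂[p,q,r] = [q,r] − [p,r] + [p,q]. For instance
  ∂AMN = MN − AN + AM,
  ∂AGM = GM − AM + AG.
This gives a 30×20 integer matrix of rank 20; reducing to Smith normal form yields diagonal entries (1,1,1,1,1,1,1,1,1,1,1,1,1,1,1,1,1,1,1,2).

Reading off H_k = ker ∂_k / im ∂_{k+1}:

  H_0: rank C_0 − rank ∂_1 = 10 − 9 = 1, and the invariant factors of ∂_1 are all 1, so H_0 ≅ Z.
  H_1: rank ker ∂_1 − rank ∂_2 = (30 − 9) − 20 = 1, and ∂_2 has invariant factor 2 > 1, so H_1 ≅ Z × Z/2.
  H_2: rank ker ∂_2 − rank ∂_3 = (20 − 20) − 0 = 0, and there is no ∂_3, so H_2 ≅ 0.

H_0 ≅ Z,  H_1 ≅ Z × Z/2,  H_2 = 0.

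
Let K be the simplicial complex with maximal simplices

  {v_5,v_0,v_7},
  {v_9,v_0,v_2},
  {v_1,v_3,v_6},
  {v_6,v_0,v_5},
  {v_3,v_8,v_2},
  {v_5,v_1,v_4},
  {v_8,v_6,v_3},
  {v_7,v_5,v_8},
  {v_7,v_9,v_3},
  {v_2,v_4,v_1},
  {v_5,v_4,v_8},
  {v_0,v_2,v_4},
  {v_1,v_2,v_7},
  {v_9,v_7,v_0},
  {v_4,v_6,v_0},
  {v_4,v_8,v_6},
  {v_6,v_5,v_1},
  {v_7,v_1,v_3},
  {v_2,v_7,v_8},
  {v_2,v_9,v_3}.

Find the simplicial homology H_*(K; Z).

We work with the vertex ordering v_0 < v_1 < v_2 < v_3 < v_4 < v_5 < v_6 < v_7 < v_8 < v_9. The simplices of K, each written with vertices in increasing order, are:

  0-simplices (10): [v_0], [v_1], [v_2], [v_3], [v_4], [v_5], [v_6], [v_7], [v_8], [v_9]
  1-simplices (30): (30 of them)
  2-simplices (20): (20 of them)

giving chain groups C_0 ≅ Z^10, C_1 ≅ Z^30, C_2 ≅ Z^20.

Boundary ∂_1: C_1 → C_0 maps an edge to its endpoints' difference, ∂[p,q] = q − p.
As a 10×30 matrix over Z this has rank 9, with invariant factors (1,1,1,1,1,1,1,1,1).

Boundary ∂_2: C_2 → C_1 maps a triangle to the signed sum of its edges. For instance
  ∂[v_1,v_2,v_4] = [v_2,v_4] − [v_1,v_4] + [v_1,v_2],
  ∂[v_0,v_7,v_9] = [v_7,v_9] − [v_0,v_9] + [v_0,v_7].
This gives a 30×20 integer matrix of rank 20; reducing to Smith normal form yields diagonal entries (1,1,1,1,1,1,1,1,1,1,1,1,1,1,1,1,1,1,1,2).

Reading off H_k = ker ∂_k / im ∂_{k+1}:

  H_0: rank C_0 − rank ∂_1 = 10 − 9 = 1, and the invariant factors of ∂_1 are all 1, so H_0 = Z.
  H_1: rank ker ∂_1 − rank ∂_2 = (30 − 9) − 20 = 1, and ∂_2 has invariant factor 2 > 1, so H_1 = Z × Z/2.
  H_2: rank ker ∂_2 − rank ∂_3 = (20 − 20) − 0 = 0, and there is no ∂_3, so H_2 = 0.

H_0 ≅ Z,  H_1 ≅ Z × Z/2,  H_2 = 0.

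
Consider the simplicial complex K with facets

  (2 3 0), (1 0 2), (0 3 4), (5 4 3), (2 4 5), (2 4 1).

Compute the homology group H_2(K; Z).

H_2 ≅ 0.

K has 6 vertices, 12 edges, 6 triangles.
rank ∂_2 = 6, rank ∂_3 = 0 ⇒ b_2 = 6 − 6 − 0 = 0. So H_2 = 0.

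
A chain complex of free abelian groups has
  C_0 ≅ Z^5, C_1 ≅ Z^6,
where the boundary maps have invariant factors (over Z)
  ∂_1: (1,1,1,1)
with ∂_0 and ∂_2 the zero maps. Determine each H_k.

H_0 = Z,  H_1 = Z^2.

H_0: b_0 = 5 − 0 − 4 = 1; torsion from ∂_1 factors > 1: none. So H_0 = Z.
H_1: b_1 = 6 − 4 − 0 = 2; torsion from ∂_2 factors > 1: none. So H_1 = Z^2.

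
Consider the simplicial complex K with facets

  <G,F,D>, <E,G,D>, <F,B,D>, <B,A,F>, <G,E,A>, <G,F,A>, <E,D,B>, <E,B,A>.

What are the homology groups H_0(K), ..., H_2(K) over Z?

H_0 = Z,  H_1 = 0,  H_2 = Z.

Order the vertices as A < B < D < E < F < G. Listing each simplex with vertices in this order, K has dimension 2 with simplices:

  0-simplices (6): A, B, D, E, F, G
  1-simplices (12): AB, AE, AF, AG, BD, BE, BF, DE, DF, DG, EG, FG
  2-simplices (8): ABE, ABF, AEG, AFG, BDE, BDF, DEG, DFG

Hence C_0 ≅ Z^6, C_1 ≅ Z^12, C_2 ≅ Z^8.

∂_1: C_1 → C_0 is given by ∂[p,q] = [q] − [p].
The 6×12 boundary matrix has rank 5 and Smith normal form diag(1,1,1,1,1).

∂_2: C_2 → C_1 acts by ∂[p,q,r] = [q,r] − [p,r] + [p,q]. For instance
  ∂ABF = BF − AF + AB,
  ∂AEG = EG − AG + AE.
The 12×8 boundary matrix has rank 7 and Smith normal form diag(1,1,1,1,1,1,1).

From H_k ≅ ker(∂_k) / im(∂_{k+1}) we obtain:

  H_0: rank C_0 − rank ∂_1 = 6 − 5 = 1, and the invariant factors of ∂_1 are all 1, so H_0 = Z.
  H_1: rank ker ∂_1 − rank ∂_2 = (12 − 5) − 7 = 0, and the invariant factors of ∂_2 are all 1, so H_1 = 0.
  H_2: rank ker ∂_2 − rank ∂_3 = (8 − 7) − 0 = 1, and there is no ∂_3, so H_2 = Z.

As a check, the Euler characteristic is 6 − 12 + 8 = 2, which agrees with 1 − 0 + 1 = 2.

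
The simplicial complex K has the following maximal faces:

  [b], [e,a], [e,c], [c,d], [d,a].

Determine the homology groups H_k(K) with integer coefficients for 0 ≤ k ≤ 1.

H_0 ≅ Z^2,  H_1 ≅ Z.

We work with the vertex ordering a < b < c < d < e. The simplices of K, each written with vertices in increasing order, are:

  0-simplices (5): a, b, c, d, e
  1-simplices (4): ad, ae, cd, ce

giving chain groups C_0 ≅ Z^5, C_1 ≅ Z^4.

The boundary map ∂_1: C_1 → C_0 is given by ∂[p,q] = [q] − [p]. For instance
  ∂ae = e − a.
This gives a 5×4 integer matrix of rank 3; reducing to Smith normal form yields diagonal entries (1,1,1).

Computing H_k = (kernel of ∂_k) / (image of ∂_{k+1}):

  H_0: rank C_0 − rank ∂_1 = 5 − 3 = 2, and the invariant factors of ∂_1 are all 1, so H_0 ≅ Z^2.
  H_1: rank ker ∂_1 − rank ∂_2 = (4 − 3) − 0 = 1, and there is no ∂_2, so H_1 ≅ Z.

As a check, the Euler characteristic is 5 − 4 = 1, which agrees with 2 − 1 = 1.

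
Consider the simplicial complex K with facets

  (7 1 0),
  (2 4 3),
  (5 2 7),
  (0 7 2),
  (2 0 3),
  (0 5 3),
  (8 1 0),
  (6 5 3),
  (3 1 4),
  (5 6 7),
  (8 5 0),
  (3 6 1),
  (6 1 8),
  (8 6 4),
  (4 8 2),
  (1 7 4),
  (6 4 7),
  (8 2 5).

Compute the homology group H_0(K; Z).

H_0 ≅ Z.

We work with the vertex ordering 0 < 1 < 2 < 3 < 4 < 5 < 6 < 7 < 8. The simplices of K, each written with vertices in increasing order, are:

  0-simplices (9): [0], [1], [2], [3], [4], [5], [6], [7], [8]
  1-simplices (27): (27 of them)
  2-simplices (18): [0,1,7], [0,1,8], [0,2,3], [0,2,7], [0,3,5], [0,5,8], [1,3,4], [1,3,6], [1,4,7], [1,6,8], [2,3,4], [2,4,8], [2,5,7], [2,5,8], [3,5,6], [4,6,7], [4,6,8], [5,6,7]

so the chain groups are C_0 ≅ Z^9, C_1 ≅ Z^27, C_2 ≅ Z^18.

Boundary ∂_1: C_1 → C_0 maps an edge to its endpoints' difference, ∂[p,q] = q − p. For instance
  ∂[0,7] = [7] − [0].
This gives a 9×27 integer matrix of rank 8; reducing to Smith normal form yields diagonal entries (1,1,1,1,1,1,1,1).

The boundary map ∂_2: C_2 → C_1 sends each 2-simplex [p,q,r] to [q,r] − [p,r] + [p,q]. For instance
  ∂[0,3,5] = [3,5] − [0,5] + [0,3],
  ∂[2,5,7] = [5,7] − [2,7] + [2,5].
The resulting 27×18 matrix has rank 18, and its Smith normal form has invariant factors (1,1,1,1,1,1,1,1,1,1,1,1,1,1,1,1,1,2).

Now H_k = ker ∂_k / im ∂_{k+1}, so:

  H_0: rank C_0 − rank ∂_1 = 9 − 8 = 1, and the invariant factors of ∂_1 are all 1, so H_0 = Z.

(K is a triangulation of the Klein bottle.)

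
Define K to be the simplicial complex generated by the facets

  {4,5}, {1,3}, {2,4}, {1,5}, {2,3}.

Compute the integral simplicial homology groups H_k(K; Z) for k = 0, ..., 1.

Take the total order 1 < 2 < 3 < 4 < 5 on the vertex set. Then K (dimension 1) consists of the simplices:

  0-simplices (5): [1], [2], [3], [4], [5]
  1-simplices (5): [1,3], [1,5], [2,3], [2,4], [4,5]

so the chain groups are C_0 ≅ Z^5, C_1 ≅ Z^5.

Boundary ∂_1: C_1 → C_0 maps an edge to its endpoints' difference, ∂[p,q] = q − p.
As a 5×5 matrix over Z this has rank 4, with invariant factors (1,1,1,1).

From H_k ≅ ker(∂_k) / im(∂_{k+1}) we obtain:

  H_0: rank C_0 − rank ∂_1 = 5 − 4 = 1, and the invariant factors of ∂_1 are all 1, so H_0 = Z.
  H_1: rank ker ∂_1 − rank ∂_2 = (5 − 4) − 0 = 1, and there is no ∂_2, so H_1 = Z.

H_0 ≅ Z,  H_1 ≅ Z.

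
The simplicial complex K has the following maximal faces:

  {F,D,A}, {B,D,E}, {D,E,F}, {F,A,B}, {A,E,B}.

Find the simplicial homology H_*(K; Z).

We work with the vertex ordering A < B < D < E < F. The simplices of K, each written with vertices in increasing order, are:

  0-simplices (5): A, B, D, E, F
  1-simplices (10): AB, AD, AE, AF, BD, BE, BF, DE, DF, EF
  2-simplices (5): ABE, ABF, ADF, BDE, DEF

Hence C_0 ≅ Z^5, C_1 ≅ Z^10, C_2 ≅ Z^5.

∂_1: C_1 → C_0 is given by ∂[p,q] = [q] − [p]. For instance
  ∂AF = F − A.
The 5×10 boundary matrix has rank 4 and Smith normal form diag(1,1,1,1).

∂_2: C_2 → C_1 acts by ∂[p,q,r] = [q,r] − [p,r] + [p,q]. For instance
  ∂ABE = BE − AE + AB,
  ∂DEF = EF − DF + DE.
This gives a 10×5 integer matrix of rank 5; reducing to Smith normal form yields diagonal entries (1,1,1,1,1).

Computing H_k = (kernel of ∂_k) / (image of ∂_{k+1}):

  H_0: rank C_0 − rank ∂_1 = 5 − 4 = 1, and the invariant factors of ∂_1 are all 1, so H_0 ≅ Z.
  H_1: rank ker ∂_1 − rank ∂_2 = (10 − 4) − 5 = 1, and the invariant factors of ∂_2 are all 1, so H_1 ≅ Z.
  H_2: rank ker ∂_2 − rank ∂_3 = (5 − 5) − 0 = 0, and there is no ∂_3, so H_2 ≅ 0.

H_0 ≅ Z,  H_1 ≅ Z,  H_2 = 0.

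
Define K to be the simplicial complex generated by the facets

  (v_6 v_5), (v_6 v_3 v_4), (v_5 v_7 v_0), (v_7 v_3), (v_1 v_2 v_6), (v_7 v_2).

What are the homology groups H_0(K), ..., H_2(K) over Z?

K has 8 vertices, 12 edges, 3 triangles.
rank ∂_0 = 0, rank ∂_1 = 7 ⇒ b_0 = 8 − 0 − 7 = 1; all invariant factors of ∂_1 are 1 so no torsion. So H_0 ≅ Z.
rank ∂_1 = 7, rank ∂_2 = 3 ⇒ b_1 = 12 − 7 − 3 = 2; all invariant factors of ∂_2 are 1 so no torsion. So H_1 ≅ Z^2.
rank ∂_2 = 3, rank ∂_3 = 0 ⇒ b_2 = 3 − 3 − 0 = 0. So H_2 ≅ 0.

H_0 = Z,  H_1 = Z^2,  H_2 = 0.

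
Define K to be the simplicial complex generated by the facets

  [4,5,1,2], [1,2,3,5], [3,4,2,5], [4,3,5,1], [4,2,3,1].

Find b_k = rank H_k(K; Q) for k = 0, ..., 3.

We work with the vertex ordering 1 < 2 < 3 < 4 < 5. The simplices of K, each written with vertices in increasing order, are:

  0-simplices (5): [1], [2], [3], [4], [5]
  1-simplices (10): [1,2], [1,3], [1,4], [1,5], [2,3], [2,4], [2,5], [3,4], [3,5], [4,5]
  2-simplices (10): [1,2,3], [1,2,4], [1,2,5], [1,3,4], [1,3,5], [1,4,5], [2,3,4], [2,3,5], [2,4,5], [3,4,5]
  3-simplices (5): [1,2,3,4], [1,2,3,5], [1,2,4,5], [1,3,4,5], [2,3,4,5]

so the chain groups are C_0 ≅ Z^5, C_1 ≅ Z^10, C_2 ≅ Z^10, C_3 ≅ Z^5.

The boundary map ∂_1: C_1 → C_0 sends each edge [p,q] (with p < q) to q − p.
This gives a 5×10 integer matrix of rank 4; reducing to Smith normal form yields diagonal entries (1,1,1,1).

∂_2: C_2 → C_1 sends each 2-simplex [p,q,r] to [q,r] − [p,r] + [p,q]. For instance
  ∂[2,4,5] = [4,5] − [2,5] + [2,4],
  ∂[2,3,5] = [3,5] − [2,5] + [2,3].
The 10×10 boundary matrix has rank 6 and Smith normal form diag(1,1,1,1,1,1).

∂_3: C_3 → C_2 sends each 3-simplex σ to the alternating sum Σ_i (−1)^i (σ with its i-th vertex removed). For instance
  ∂[2,3,4,5] = [3,4,5] − [2,4,5] + [2,3,5] − [2,3,4],
  ∂[1,2,3,5] = [2,3,5] − [1,3,5] + [1,2,5] − [1,2,3].
The resulting 10×5 matrix has rank 4, and its Smith normal form has invariant factors (1,1,1,1).

Computing H_k = (kernel of ∂_k) / (image of ∂_{k+1}):

  H_0: rank C_0 − rank ∂_1 = 5 − 4 = 1, and the invariant factors of ∂_1 are all 1, so H_0 ≅ Z.
  H_1: rank ker ∂_1 − rank ∂_2 = (10 − 4) − 6 = 0, and the invariant factors of ∂_2 are all 1, so H_1 ≅ 0.
  H_2: rank ker ∂_2 − rank ∂_3 = (10 − 6) − 4 = 0, and the invariant factors of ∂_3 are all 1, so H_2 ≅ 0.
  H_3: rank ker ∂_3 − rank ∂_4 = (5 − 4) − 0 = 1, and there is no ∂_4, so H_3 ≅ Z.

As a check, the Euler characteristic is 5 − 10 + 10 − 5 = 0, which agrees with 1 − 0 + 0 − 1 = 0.
(K is a triangulation of the 3-sphere S^3.)

Hence the Betti numbers are b_0 = 1, b_1 = 0, b_2 = 0, b_3 = 1.

b_0 = 1, b_1 = 0, b_2 = 0, b_3 = 1.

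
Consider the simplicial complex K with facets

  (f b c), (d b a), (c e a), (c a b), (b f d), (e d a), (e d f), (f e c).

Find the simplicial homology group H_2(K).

Fix the vertex order a < b < c < d < e < f and write every simplex with vertices in increasing order. Then dim K = 2 and the simplices of K are:

  0-simplices (6): a, b, c, d, e, f
  1-simplices (12): ab, ac, ad, ae, bc, bd, bf, ce, cf, de, df, ef
  2-simplices (8): abc, abd, ace, ade, bcf, bdf, cef, def

so the chain groups are C_0 ≅ Z^6, C_1 ≅ Z^12, C_2 ≅ Z^8.

Boundary ∂_1: C_1 → C_0 sends each edge [p,q] (with p < q) to q − p. For instance
  ∂bf = f − b.
This gives a 6×12 integer matrix of rank 5; reducing to Smith normal form yields diagonal entries (1,1,1,1,1).

∂_2: C_2 → C_1 maps a triangle to the signed sum of its edges. For instance
  ∂ade = de − ae + ad,
  ∂cef = ef − cf + ce.
The 12×8 boundary matrix has rank 7 and Smith normal form diag(1,1,1,1,1,1,1).

Now H_k = ker ∂_k / im ∂_{k+1}, so:

  H_2: rank ker ∂_2 − rank ∂_3 = (8 − 7) − 0 = 1, and there is no ∂_3, so H_2 = Z.

H_2 ≅ Z.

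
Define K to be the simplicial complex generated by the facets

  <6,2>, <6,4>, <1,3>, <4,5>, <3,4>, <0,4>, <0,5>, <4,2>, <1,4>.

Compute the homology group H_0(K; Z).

Take the total order 0 < 1 < 2 < 3 < 4 < 5 < 6 on the vertex set. Then K (dimension 1) consists of the simplices:

  0-simplices (7): [0], [1], [2], [3], [4], [5], [6]
  1-simplices (9): [0,4], [0,5], [1,3], [1,4], [2,4], [2,6], [3,4], [4,5], [4,6]

so the chain groups are C_0 ≅ Z^7, C_1 ≅ Z^9.

The boundary map ∂_1: C_1 → C_0 maps an edge to its endpoints' difference, ∂[p,q] = q − p. For instance
  ∂[3,4] = [4] − [3].
The resulting 7×9 matrix has rank 6, and its Smith normal form has invariant factors (1,1,1,1,1,1).

From H_k ≅ ker(∂_k) / im(∂_{k+1}) we obtain:

  H_0: rank C_0 − rank ∂_1 = 7 − 6 = 1, and the invariant factors of ∂_1 are all 1, so H_0 = Z.

H_0 ≅ Z.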